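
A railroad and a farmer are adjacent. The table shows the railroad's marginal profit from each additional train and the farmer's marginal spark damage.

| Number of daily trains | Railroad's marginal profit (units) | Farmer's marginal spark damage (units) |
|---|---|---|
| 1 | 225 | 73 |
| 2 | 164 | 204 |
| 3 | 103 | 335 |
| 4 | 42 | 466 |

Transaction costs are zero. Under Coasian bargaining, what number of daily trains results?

1

Bargaining reaches the level where marginal profit last exceeds marginal spark damage.
That holds through level 1 (225 ≥ 73) but not at 2 (164 < 204).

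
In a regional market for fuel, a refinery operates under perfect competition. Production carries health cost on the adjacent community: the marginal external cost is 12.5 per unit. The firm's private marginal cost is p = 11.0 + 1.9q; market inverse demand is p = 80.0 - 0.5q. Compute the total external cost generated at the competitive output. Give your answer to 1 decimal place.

359.4

Market equilibrium (private): 11.0 + 1.9q = 80.0 - 0.5q → q_m = 28.7500.
Total external cost = MEC × q_m = 12.5 × 28.7500 = 359.3750.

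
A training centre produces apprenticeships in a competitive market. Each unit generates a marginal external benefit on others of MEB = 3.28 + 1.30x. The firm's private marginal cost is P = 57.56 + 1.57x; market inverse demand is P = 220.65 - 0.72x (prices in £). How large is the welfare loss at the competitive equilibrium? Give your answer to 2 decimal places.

DWL = £4641.35

Market equilibrium (private): 57.56 + 1.57x = 220.65 - 0.72x → x_m = 71.2183.
Social marginal cost = private MC − MEB = 54.28 + 0.27x.
Set SMC = demand: 54.28 + 0.27x = 220.65 - 0.72x → x* = 168.0505.
The loss is the area between SMC and demand from x* to x_m; with linear curves that's a triangle of height MEB(x_m).
DWL = ½ × 96.8322 × 95.8638 = 4641.3513.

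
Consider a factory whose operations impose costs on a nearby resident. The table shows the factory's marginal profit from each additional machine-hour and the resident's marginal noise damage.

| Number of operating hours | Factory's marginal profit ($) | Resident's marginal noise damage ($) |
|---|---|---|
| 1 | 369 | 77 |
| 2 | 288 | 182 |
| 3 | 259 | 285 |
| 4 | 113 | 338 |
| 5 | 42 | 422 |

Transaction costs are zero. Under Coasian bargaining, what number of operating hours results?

Bargaining reaches the level where marginal profit last exceeds marginal noise damage.
That holds through level 2 (288 ≥ 182) but not at 3 (259 < 285).

2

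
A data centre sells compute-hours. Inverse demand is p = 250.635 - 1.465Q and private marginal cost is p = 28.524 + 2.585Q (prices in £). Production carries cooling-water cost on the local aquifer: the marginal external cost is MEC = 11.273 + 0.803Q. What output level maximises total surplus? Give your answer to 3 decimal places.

Social marginal cost = private MC + MEC = 39.797 + 3.388Q.
Set SMC = demand: 39.797 + 3.388Q = 250.635 - 1.465Q → Q* = 43.4449.

Q* = 43.445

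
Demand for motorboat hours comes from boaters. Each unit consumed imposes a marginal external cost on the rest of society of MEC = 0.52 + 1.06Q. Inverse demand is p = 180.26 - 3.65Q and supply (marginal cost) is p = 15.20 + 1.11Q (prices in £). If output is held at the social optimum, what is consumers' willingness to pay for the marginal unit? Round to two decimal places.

Social marginal benefit = demand − MEC = 179.74 - 4.71Q.
Set SMB = MC: 179.74 - 4.71Q = 15.20 + 1.11Q → Q* = 28.2715.
Consumer price on the demand curve at Q*: 180.26 − 3.65×28.2715 = 77.0690.

P = £77.07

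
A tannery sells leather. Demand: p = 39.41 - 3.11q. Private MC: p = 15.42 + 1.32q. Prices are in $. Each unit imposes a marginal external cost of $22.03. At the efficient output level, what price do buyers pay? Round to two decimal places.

P = $38.03

Social marginal cost = private MC + MEC = 37.45 + 1.32q.
Set SMC = demand: 37.45 + 1.32q = 39.41 - 3.11q → q* = 0.4424.
Consumer price on the demand curve at q*: 39.41 − 3.11×0.4424 = 38.0341.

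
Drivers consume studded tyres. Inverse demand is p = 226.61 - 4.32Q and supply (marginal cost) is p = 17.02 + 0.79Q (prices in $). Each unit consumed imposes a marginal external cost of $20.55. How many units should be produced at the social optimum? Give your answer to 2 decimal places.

Social marginal benefit = demand − MEC = 206.06 - 4.32Q.
Set SMB = MC: 206.06 - 4.32Q = 17.02 + 0.79Q → Q* = 36.9941.

Q* = 36.99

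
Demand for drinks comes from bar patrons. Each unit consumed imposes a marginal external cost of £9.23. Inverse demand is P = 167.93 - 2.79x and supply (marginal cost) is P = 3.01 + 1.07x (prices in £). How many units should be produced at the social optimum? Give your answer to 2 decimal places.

Social marginal benefit = demand − MEC = 158.70 - 2.79x.
Set SMB = MC: 158.70 - 2.79x = 3.01 + 1.07x → x* = 40.3342.

x* = 40.33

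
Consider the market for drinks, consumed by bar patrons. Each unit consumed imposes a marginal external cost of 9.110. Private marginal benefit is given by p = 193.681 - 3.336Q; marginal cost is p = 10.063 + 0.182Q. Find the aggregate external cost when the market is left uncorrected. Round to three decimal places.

475.486

Market equilibrium (private): 10.063 + 0.182Q = 193.681 - 3.336Q → Q_m = 52.1939.
Total external cost = MEC × Q_m = 9.110 × 52.1939 = 475.4864.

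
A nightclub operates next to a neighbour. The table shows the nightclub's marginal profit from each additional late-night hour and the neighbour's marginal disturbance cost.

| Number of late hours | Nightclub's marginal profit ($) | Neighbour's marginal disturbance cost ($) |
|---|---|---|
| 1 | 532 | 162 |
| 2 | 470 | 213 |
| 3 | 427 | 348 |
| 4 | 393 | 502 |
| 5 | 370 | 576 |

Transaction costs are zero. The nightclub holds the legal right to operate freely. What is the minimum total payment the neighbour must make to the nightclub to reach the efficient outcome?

Left alone the nightclub would choose level 5 (marginal profit stays positive).
Efficient level: k* = 3 (marginal profit ≥ marginal disturbance cost through 3).
The neighbour must at least cover the nightclub's forgone profit from cutting 5→3: 393 + 370 = 763.

$763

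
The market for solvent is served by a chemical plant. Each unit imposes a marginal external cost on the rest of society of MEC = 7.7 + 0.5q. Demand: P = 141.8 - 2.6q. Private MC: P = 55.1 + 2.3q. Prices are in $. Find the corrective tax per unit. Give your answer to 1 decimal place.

Social marginal cost = private MC + MEC = 62.8 + 2.8q.
Set SMC = demand: 62.8 + 2.8q = 141.8 - 2.6q → q* = 14.6296.
The Pigouvian tax equals MEC at q*: 7.7 + 0.5×14.6296 = 15.0148.

tax = $15.0 per unit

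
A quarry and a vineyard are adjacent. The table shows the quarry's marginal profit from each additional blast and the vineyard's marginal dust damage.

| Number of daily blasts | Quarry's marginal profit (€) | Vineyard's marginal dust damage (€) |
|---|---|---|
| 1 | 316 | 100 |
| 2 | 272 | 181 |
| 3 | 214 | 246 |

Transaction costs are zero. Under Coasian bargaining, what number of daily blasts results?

2

Bargaining reaches the level where marginal profit last exceeds marginal dust damage.
That holds through level 2 (272 ≥ 181) but not at 3 (214 < 246).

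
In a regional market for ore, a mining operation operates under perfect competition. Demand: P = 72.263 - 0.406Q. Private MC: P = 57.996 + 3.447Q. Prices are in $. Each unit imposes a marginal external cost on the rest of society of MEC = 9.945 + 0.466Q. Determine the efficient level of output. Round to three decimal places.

Q* = 1.001

Social marginal cost = private MC + MEC = 67.941 + 3.913Q.
Set SMC = demand: 67.941 + 3.913Q = 72.263 - 0.406Q → Q* = 1.0007.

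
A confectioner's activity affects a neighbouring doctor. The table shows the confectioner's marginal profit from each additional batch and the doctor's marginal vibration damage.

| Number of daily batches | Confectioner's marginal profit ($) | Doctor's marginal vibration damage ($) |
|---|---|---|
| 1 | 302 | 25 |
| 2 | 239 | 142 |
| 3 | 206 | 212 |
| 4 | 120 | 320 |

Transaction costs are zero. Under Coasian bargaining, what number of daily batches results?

Bargaining reaches the level where marginal profit last exceeds marginal vibration damage.
That holds through level 2 (239 ≥ 142) but not at 3 (206 < 212).

2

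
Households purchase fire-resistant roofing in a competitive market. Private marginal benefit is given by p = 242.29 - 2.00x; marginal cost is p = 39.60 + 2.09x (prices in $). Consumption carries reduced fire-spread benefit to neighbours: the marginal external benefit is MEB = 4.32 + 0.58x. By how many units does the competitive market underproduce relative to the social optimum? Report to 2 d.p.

Market equilibrium (private): 39.60 + 2.09x = 242.29 - 2.00x → x_m = 49.5575.
Social marginal benefit = demand + MEB = 246.61 - 1.42x.
Set SMB = MC: 246.61 - 1.42x = 39.60 + 2.09x → x* = 58.9772.
Gap = |49.5575 − 58.9772| = 9.4197.

9.42 units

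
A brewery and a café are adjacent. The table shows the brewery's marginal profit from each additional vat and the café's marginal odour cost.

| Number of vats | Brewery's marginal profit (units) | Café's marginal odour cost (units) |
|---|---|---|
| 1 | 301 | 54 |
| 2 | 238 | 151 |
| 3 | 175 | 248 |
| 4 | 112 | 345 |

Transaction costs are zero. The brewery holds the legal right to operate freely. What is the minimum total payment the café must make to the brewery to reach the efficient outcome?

Left alone the brewery would choose level 4 (marginal profit stays positive).
Efficient level: k* = 2 (marginal profit ≥ marginal odour cost through 2).
The café must at least cover the brewery's forgone profit from cutting 4→2: 175 + 112 = 287.

287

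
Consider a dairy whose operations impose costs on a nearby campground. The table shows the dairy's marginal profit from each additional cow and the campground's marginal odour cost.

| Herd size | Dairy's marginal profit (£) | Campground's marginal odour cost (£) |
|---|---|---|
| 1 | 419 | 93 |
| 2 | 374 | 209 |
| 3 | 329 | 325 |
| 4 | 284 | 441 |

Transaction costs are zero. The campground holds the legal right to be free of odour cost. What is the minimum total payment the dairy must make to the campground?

£627

Efficient level: marginal profit ≥ marginal odour cost through level 3, so k* = 3.
With the campground holding the right, the dairy must at least compensate total damage at k*: 93 + 209 + 325 = 627.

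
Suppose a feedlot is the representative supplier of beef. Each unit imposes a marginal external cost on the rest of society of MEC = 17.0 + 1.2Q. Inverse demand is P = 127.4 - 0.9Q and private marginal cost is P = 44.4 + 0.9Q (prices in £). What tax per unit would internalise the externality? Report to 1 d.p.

Social marginal cost = private MC + MEC = 61.4 + 2.1Q.
Set SMC = demand: 61.4 + 2.1Q = 127.4 - 0.9Q → Q* = 22.0000.
The Pigouvian tax equals MEC at Q*: 17.0 + 1.2×22.0000 = 43.4000.

tax = £43.4 per unit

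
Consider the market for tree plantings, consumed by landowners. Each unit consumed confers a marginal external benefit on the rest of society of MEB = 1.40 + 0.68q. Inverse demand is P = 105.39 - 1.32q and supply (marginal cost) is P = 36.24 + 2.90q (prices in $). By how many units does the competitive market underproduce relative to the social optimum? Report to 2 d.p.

3.54 units

Market equilibrium (private): 36.24 + 2.90q = 105.39 - 1.32q → q_m = 16.3863.
Social marginal benefit = demand + MEB = 106.79 - 0.64q.
Set SMB = MC: 106.79 - 0.64q = 36.24 + 2.90q → q* = 19.9294.
Gap = |16.3863 − 19.9294| = 3.5431.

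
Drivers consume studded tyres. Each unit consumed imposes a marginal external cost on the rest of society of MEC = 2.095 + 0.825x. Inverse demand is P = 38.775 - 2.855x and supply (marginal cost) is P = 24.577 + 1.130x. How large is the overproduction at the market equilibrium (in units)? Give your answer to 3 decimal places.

1.047 units

Market equilibrium (private): 24.577 + 1.130x = 38.775 - 2.855x → x_m = 3.5629.
Social marginal benefit = demand − MEC = 36.680 - 3.680x.
Set SMB = MC: 36.680 - 3.680x = 24.577 + 1.130x → x* = 2.5162.
Gap = |3.5629 − 2.5162| = 1.0467.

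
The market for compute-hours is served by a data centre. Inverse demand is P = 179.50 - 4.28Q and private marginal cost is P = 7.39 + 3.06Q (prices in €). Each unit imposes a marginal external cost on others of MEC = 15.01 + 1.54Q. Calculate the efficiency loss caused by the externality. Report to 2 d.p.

Market equilibrium (private): 7.39 + 3.06Q = 179.50 - 4.28Q → Q_m = 23.4482.
Social marginal cost = private MC + MEC = 22.40 + 4.60Q.
Set SMC = demand: 22.40 + 4.60Q = 179.50 - 4.28Q → Q* = 17.6914.
The loss is the area between SMC and demand from Q* to Q_m; with linear curves that's a triangle of height MEC(Q_m).
DWL = ½ × 5.7568 × 51.1203 = 147.1447.

DWL = €147.14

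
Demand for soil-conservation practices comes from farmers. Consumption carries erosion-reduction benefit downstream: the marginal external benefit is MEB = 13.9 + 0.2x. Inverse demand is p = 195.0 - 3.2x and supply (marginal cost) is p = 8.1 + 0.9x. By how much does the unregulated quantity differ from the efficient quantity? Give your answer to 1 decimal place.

5.9 units

Market equilibrium (private): 8.1 + 0.9x = 195.0 - 3.2x → x_m = 45.5854.
Social marginal benefit = demand + MEB = 208.9 - 3.0x.
Set SMB = MC: 208.9 - 3.0x = 8.1 + 0.9x → x* = 51.4872.
Gap = |45.5854 − 51.4872| = 5.9018.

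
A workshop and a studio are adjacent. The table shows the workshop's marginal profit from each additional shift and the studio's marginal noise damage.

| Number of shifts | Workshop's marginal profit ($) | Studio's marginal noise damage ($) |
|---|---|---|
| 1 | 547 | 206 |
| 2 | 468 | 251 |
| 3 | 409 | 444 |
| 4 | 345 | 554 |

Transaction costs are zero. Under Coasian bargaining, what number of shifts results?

Bargaining reaches the level where marginal profit last exceeds marginal noise damage.
That holds through level 2 (468 ≥ 251) but not at 3 (409 < 444).

2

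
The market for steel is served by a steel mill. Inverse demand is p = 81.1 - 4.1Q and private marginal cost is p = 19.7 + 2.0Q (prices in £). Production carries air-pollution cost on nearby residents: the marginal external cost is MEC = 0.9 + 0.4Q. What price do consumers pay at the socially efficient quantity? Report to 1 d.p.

P = £42.9

Social marginal cost = private MC + MEC = 20.6 + 2.4Q.
Set SMC = demand: 20.6 + 2.4Q = 81.1 - 4.1Q → Q* = 9.3077.
Consumer price on the demand curve at Q*: 81.1 − 4.1×9.3077 = 42.9384.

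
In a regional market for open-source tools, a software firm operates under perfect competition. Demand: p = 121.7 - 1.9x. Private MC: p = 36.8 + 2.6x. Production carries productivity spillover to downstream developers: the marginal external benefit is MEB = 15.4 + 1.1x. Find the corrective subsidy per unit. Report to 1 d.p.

Social marginal cost = private MC − MEB = 21.4 + 1.5x.
Set SMC = demand: 21.4 + 1.5x = 121.7 - 1.9x → x* = 29.5000.
The Pigouvian subsidy equals MEB at x*: 15.4 + 1.1×29.5000 = 47.8500.

subsidy = 47.9 per unit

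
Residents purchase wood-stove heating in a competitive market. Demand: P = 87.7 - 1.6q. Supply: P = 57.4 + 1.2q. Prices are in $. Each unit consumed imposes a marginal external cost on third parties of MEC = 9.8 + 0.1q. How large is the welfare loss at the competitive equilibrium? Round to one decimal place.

DWL = $20.4

Market equilibrium (private): 57.4 + 1.2q = 87.7 - 1.6q → q_m = 10.8214.
Social marginal benefit = demand − MEC = 77.9 - 1.7q.
Set SMB = MC: 77.9 - 1.7q = 57.4 + 1.2q → q* = 7.0690.
Between q* and q_m the wedge MC − SMB runs linearly from 0 to MEC(q_m), so the loss is a triangle.
DWL = ½ × 3.7524 × 10.8821 = 20.4170.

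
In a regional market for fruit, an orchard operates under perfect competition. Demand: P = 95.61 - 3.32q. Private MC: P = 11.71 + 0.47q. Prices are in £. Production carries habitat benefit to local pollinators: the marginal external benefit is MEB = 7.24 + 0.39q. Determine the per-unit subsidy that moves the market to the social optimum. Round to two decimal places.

subsidy = £17.69 per unit

Social marginal cost = private MC − MEB = 4.47 + 0.08q.
Set SMC = demand: 4.47 + 0.08q = 95.61 - 3.32q → q* = 26.8059.
The Pigouvian subsidy equals MEB at q*: 7.24 + 0.39×26.8059 = 17.6943.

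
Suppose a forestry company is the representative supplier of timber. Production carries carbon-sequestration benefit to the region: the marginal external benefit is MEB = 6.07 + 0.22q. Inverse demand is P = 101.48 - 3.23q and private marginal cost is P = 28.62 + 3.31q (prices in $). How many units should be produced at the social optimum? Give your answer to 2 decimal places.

Social marginal cost = private MC − MEB = 22.55 + 3.09q.
Set SMC = demand: 22.55 + 3.09q = 101.48 - 3.23q → q* = 12.4889.

q* = 12.49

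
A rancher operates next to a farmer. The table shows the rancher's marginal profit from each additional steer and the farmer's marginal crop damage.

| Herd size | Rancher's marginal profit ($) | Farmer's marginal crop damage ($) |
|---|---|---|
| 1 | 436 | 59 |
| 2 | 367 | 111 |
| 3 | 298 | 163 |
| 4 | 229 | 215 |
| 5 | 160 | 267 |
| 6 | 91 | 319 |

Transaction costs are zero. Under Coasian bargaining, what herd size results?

4

Bargaining reaches the level where marginal profit last exceeds marginal crop damage.
That holds through level 4 (229 ≥ 215) but not at 5 (160 < 267).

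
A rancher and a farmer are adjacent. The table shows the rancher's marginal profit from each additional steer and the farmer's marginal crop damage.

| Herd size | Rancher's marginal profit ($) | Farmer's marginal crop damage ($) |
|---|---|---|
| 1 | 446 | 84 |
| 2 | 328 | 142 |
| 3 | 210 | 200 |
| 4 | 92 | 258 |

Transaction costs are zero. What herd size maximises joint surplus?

3

Bargaining reaches the level where marginal profit last exceeds marginal crop damage.
That holds through level 3 (210 ≥ 200) but not at 4 (92 < 258).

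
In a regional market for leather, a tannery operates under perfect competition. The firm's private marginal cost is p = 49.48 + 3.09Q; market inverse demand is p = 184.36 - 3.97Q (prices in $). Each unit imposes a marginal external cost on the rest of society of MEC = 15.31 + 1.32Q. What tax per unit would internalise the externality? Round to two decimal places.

tax = $34.14 per unit

Social marginal cost = private MC + MEC = 64.79 + 4.41Q.
Set SMC = demand: 64.79 + 4.41Q = 184.36 - 3.97Q → Q* = 14.2685.
The Pigouvian tax equals MEC at Q*: 15.31 + 1.32×14.2685 = 34.1444.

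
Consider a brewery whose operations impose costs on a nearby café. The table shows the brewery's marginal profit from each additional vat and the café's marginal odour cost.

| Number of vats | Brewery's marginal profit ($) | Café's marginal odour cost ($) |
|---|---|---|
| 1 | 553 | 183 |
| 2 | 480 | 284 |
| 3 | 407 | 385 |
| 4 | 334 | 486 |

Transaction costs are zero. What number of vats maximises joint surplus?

Bargaining reaches the level where marginal profit last exceeds marginal odour cost.
That holds through level 3 (407 ≥ 385) but not at 4 (334 < 486).

3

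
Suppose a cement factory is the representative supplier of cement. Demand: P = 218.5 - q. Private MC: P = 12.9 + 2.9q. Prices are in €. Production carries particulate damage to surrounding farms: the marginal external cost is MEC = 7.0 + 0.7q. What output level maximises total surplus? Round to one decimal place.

Social marginal cost = private MC + MEC = 19.9 + 3.6q.
Set SMC = demand: 19.9 + 3.6q = 218.5 - q → q* = 43.1739.

q* = 43.2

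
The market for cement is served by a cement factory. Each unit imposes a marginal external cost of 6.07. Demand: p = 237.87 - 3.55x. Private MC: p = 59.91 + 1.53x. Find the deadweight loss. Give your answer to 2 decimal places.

DWL = 3.63

Market equilibrium (private): 59.91 + 1.53x = 237.87 - 3.55x → x_m = 35.0315.
Social marginal cost = private MC + MEC = 65.98 + 1.53x.
Set SMC = demand: 65.98 + 1.53x = 237.87 - 3.55x → x* = 33.8366.
Between x* and x_m the wedge SMC − demand runs linearly from 0 to MEC(x_m), so the loss is a triangle.
DWL = ½ × 1.1949 × 6.0700 = 3.6265.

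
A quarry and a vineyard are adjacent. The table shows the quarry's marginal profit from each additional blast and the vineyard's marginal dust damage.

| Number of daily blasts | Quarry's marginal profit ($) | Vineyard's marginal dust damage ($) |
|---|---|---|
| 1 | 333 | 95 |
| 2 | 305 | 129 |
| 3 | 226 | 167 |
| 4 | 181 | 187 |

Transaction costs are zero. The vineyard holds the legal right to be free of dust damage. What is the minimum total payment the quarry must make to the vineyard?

Efficient level: marginal profit ≥ marginal dust damage through level 3, so k* = 3.
With the vineyard holding the right, the quarry must at least compensate total damage at k*: 95 + 129 + 167 = 391.

$391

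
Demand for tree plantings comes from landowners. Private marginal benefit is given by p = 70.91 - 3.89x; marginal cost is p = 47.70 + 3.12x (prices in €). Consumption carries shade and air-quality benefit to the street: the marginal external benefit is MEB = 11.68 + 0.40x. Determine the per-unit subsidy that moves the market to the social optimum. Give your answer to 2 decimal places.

Social marginal benefit = demand + MEB = 82.59 - 3.49x.
Set SMB = MC: 82.59 - 3.49x = 47.70 + 3.12x → x* = 5.2784.
The Pigouvian subsidy equals MEB at x*: 11.68 + 0.40×5.2784 = 13.7914.

subsidy = €13.79 per unit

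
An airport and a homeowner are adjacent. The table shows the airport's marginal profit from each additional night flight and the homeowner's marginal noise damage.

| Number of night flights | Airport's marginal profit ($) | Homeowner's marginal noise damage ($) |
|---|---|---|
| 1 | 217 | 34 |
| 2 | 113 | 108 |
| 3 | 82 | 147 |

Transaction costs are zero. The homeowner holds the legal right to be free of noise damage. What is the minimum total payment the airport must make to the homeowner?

Efficient level: marginal profit ≥ marginal noise damage through level 2, so k* = 2.
With the homeowner holding the right, the airport must at least compensate total damage at k*: 34 + 108 = 142.

$142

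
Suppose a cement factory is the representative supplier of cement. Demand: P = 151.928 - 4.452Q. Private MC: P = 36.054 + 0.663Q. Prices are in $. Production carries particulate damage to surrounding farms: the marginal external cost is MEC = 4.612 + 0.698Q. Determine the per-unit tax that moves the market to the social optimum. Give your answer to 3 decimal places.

Social marginal cost = private MC + MEC = 40.666 + 1.361Q.
Set SMC = demand: 40.666 + 1.361Q = 151.928 - 4.452Q → Q* = 19.1402.
The Pigouvian tax equals MEC at Q*: 4.612 + 0.698×19.1402 = 17.9719.

tax = $17.972 per unit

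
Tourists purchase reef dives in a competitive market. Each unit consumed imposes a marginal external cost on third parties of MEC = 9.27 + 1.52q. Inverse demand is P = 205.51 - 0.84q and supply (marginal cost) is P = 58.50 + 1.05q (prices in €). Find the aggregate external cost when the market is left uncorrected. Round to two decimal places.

€5319.21

Market equilibrium (private): 58.50 + 1.05q = 205.51 - 0.84q → q_m = 77.7831.
Total external cost = ∫₀^{q_m} (9.27 + 1.52q) dq = 9.27×77.7831 + ½×1.52×77.7831² = 5319.2094.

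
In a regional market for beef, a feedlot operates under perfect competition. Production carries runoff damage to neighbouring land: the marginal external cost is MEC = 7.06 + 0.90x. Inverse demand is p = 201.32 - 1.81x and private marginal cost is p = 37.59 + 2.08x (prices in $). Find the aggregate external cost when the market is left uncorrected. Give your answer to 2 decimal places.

Market equilibrium (private): 37.59 + 2.08x = 201.32 - 1.81x → x_m = 42.0900.
Total external cost = ∫₀^{x_m} (7.06 + 0.90x) dx = 7.06×42.0900 + ½×0.90×42.0900² = 1094.3610.

$1094.36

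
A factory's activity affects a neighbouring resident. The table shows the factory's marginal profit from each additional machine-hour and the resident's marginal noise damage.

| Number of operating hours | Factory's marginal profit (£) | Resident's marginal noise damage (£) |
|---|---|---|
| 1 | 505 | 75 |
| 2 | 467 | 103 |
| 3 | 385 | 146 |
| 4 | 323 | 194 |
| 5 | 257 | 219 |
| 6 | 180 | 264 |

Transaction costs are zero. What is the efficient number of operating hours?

Bargaining reaches the level where marginal profit last exceeds marginal noise damage.
That holds through level 5 (257 ≥ 219) but not at 6 (180 < 264).

5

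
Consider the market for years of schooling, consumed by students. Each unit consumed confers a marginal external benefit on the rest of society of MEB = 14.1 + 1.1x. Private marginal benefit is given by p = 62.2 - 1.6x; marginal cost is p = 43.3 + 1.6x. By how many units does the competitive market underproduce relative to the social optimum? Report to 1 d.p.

9.8 units

Market equilibrium (private): 43.3 + 1.6x = 62.2 - 1.6x → x_m = 5.9063.
Social marginal benefit = demand + MEB = 76.3 - 0.5x.
Set SMB = MC: 76.3 - 0.5x = 43.3 + 1.6x → x* = 15.7143.
Gap = |5.9063 − 15.7143| = 9.8080.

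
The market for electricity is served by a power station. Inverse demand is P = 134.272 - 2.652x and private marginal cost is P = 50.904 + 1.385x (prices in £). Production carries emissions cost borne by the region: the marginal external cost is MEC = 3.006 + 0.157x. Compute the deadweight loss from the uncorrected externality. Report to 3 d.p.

DWL = £4.654

Market equilibrium (private): 50.904 + 1.385x = 134.272 - 2.652x → x_m = 20.6510.
Social marginal cost = private MC + MEC = 53.910 + 1.542x.
Set SMC = demand: 53.910 + 1.542x = 134.272 - 2.652x → x* = 19.1612.
Between x* and x_m the wedge SMC − demand runs linearly from 0 to MEC(x_m), so the loss is a triangle.
DWL = ½ × 1.4898 × 6.2482 = 4.6543.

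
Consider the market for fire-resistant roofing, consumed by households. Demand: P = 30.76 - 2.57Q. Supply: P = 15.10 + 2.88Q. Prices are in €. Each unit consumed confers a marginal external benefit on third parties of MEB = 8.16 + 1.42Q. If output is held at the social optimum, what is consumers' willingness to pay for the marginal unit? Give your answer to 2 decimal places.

Social marginal benefit = demand + MEB = 38.92 - 1.15Q.
Set SMB = MC: 38.92 - 1.15Q = 15.10 + 2.88Q → Q* = 5.9107.
Consumer price on the demand curve at Q*: 30.76 − 2.57×5.9107 = 15.5695.

P = €15.57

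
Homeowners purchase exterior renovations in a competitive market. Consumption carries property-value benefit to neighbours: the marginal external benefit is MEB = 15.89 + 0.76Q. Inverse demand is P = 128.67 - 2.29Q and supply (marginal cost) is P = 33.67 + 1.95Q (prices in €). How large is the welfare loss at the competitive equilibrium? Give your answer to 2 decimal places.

Market equilibrium (private): 33.67 + 1.95Q = 128.67 - 2.29Q → Q_m = 22.4057.
Social marginal benefit = demand + MEB = 144.56 - 1.53Q.
Set SMB = MC: 144.56 - 1.53Q = 33.67 + 1.95Q → Q* = 31.8649.
The welfare-loss triangle has base |Q_m − Q*| and height MEB(Q_m) (the vertical gap between SMB and MC is zero at Q* and MEB at Q_m).
DWL = ½ × 9.4592 × 32.9183 = 155.6904.

DWL = €155.69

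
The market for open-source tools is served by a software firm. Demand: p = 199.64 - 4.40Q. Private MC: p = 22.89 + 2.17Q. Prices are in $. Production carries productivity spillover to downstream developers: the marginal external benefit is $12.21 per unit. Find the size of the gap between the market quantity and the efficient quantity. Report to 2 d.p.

Market equilibrium (private): 22.89 + 2.17Q = 199.64 - 4.40Q → Q_m = 26.9026.
Social marginal cost = private MC − MEB = 10.68 + 2.17Q.
Set SMC = demand: 10.68 + 2.17Q = 199.64 - 4.40Q → Q* = 28.7610.
Gap = |26.9026 − 28.7610| = 1.8584.

1.86 units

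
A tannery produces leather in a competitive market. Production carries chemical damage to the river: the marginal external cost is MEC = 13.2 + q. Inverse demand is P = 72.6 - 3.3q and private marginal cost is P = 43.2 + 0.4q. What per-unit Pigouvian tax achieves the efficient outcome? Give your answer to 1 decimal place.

tax = 16.6 per unit

Social marginal cost = private MC + MEC = 56.4 + 1.4q.
Set SMC = demand: 56.4 + 1.4q = 72.6 - 3.3q → q* = 3.4468.
The Pigouvian tax equals MEC at q*: 13.2 + 1.0×3.4468 = 16.6468.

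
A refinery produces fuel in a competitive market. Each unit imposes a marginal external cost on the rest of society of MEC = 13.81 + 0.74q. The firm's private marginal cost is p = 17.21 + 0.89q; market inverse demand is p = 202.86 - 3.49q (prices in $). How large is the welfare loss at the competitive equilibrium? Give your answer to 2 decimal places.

Market equilibrium (private): 17.21 + 0.89q = 202.86 - 3.49q → q_m = 42.3858.
Social marginal cost = private MC + MEC = 31.02 + 1.63q.
Set SMC = demand: 31.02 + 1.63q = 202.86 - 3.49q → q* = 33.5625.
The loss is the area between SMC and demand from q* to q_m; with linear curves that's a triangle of height MEC(q_m).
DWL = ½ × 8.8233 × 45.1755 = 199.2985.

DWL = $199.30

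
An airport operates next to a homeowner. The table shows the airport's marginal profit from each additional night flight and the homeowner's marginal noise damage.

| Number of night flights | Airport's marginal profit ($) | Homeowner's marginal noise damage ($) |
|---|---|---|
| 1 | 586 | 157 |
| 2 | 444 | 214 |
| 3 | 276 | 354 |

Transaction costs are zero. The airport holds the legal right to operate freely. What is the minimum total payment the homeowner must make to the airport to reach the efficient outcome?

$276

Left alone the airport would choose level 3 (marginal profit stays positive).
Efficient level: k* = 2 (marginal profit ≥ marginal noise damage through 2).
The homeowner must at least cover the airport's forgone profit from cutting 3→2: 276 = 276.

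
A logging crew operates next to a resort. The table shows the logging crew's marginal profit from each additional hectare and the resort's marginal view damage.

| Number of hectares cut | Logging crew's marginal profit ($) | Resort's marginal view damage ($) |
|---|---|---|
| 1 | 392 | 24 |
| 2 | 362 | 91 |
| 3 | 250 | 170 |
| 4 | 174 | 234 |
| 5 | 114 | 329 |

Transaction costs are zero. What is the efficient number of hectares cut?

3

Bargaining reaches the level where marginal profit last exceeds marginal view damage.
That holds through level 3 (250 ≥ 170) but not at 4 (174 < 234).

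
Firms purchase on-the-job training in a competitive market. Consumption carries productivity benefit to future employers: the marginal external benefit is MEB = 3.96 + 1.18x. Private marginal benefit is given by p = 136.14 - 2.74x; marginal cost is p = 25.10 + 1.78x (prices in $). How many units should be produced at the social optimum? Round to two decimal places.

Social marginal benefit = demand + MEB = 140.10 - 1.56x.
Set SMB = MC: 140.10 - 1.56x = 25.10 + 1.78x → x* = 34.4311.

x* = 34.43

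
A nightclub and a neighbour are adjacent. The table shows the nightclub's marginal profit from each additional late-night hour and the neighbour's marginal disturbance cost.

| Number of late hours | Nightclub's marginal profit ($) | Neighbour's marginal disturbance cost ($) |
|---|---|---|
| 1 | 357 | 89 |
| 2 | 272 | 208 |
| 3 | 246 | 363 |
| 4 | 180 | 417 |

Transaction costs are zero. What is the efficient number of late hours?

Bargaining reaches the level where marginal profit last exceeds marginal disturbance cost.
That holds through level 2 (272 ≥ 208) but not at 3 (246 < 363).

2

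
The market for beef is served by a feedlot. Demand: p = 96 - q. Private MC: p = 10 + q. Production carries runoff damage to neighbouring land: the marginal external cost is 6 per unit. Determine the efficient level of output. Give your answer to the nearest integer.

q* = 40

Social marginal cost = private MC + MEC = 16 + q.
Set SMC = demand: 16 + q = 96 - q → q* = 40.0000.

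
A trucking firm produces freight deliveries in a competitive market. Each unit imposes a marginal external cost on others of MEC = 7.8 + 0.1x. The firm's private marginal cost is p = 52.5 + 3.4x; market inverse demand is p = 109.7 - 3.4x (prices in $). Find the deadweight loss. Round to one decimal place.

Market equilibrium (private): 52.5 + 3.4x = 109.7 - 3.4x → x_m = 8.4118.
Social marginal cost = private MC + MEC = 60.3 + 3.5x.
Set SMC = demand: 60.3 + 3.5x = 109.7 - 3.4x → x* = 7.1594.
Height of the DWL triangle at x_m is SMC(x_m) − demand(x_m) = MEC(x_m) = 8.6412.
DWL = ½ × 1.2524 × 8.6412 = 5.4111.

DWL = $5.4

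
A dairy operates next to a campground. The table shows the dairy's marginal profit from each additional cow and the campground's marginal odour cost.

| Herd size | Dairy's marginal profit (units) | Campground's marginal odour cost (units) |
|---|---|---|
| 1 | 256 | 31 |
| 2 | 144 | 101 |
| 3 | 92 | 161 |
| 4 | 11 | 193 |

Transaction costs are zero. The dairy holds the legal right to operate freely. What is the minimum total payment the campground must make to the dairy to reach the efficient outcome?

103

Left alone the dairy would choose level 4 (marginal profit stays positive).
Efficient level: k* = 2 (marginal profit ≥ marginal odour cost through 2).
The campground must at least cover the dairy's forgone profit from cutting 4→2: 92 + 11 = 103.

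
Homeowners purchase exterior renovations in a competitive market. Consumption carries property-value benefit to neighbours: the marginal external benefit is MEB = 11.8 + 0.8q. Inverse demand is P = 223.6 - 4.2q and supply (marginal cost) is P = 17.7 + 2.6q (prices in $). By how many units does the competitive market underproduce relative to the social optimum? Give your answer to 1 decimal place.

6.0 units

Market equilibrium (private): 17.7 + 2.6q = 223.6 - 4.2q → q_m = 30.2794.
Social marginal benefit = demand + MEB = 235.4 - 3.4q.
Set SMB = MC: 235.4 - 3.4q = 17.7 + 2.6q → q* = 36.2833.
Gap = |30.2794 − 36.2833| = 6.0039.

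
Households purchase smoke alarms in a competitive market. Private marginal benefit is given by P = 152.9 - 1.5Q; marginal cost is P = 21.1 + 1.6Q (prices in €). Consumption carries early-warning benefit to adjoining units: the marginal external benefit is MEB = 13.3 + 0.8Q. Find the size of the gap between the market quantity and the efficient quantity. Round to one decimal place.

20.6 units

Market equilibrium (private): 21.1 + 1.6Q = 152.9 - 1.5Q → Q_m = 42.5161.
Social marginal benefit = demand + MEB = 166.2 - 0.7Q.
Set SMB = MC: 166.2 - 0.7Q = 21.1 + 1.6Q → Q* = 63.0870.
Gap = |42.5161 − 63.0870| = 20.5709.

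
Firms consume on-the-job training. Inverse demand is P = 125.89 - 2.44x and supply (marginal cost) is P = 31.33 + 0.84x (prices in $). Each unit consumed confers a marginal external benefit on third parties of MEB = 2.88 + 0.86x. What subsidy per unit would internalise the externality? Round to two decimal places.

Social marginal benefit = demand + MEB = 128.77 - 1.58x.
Set SMB = MC: 128.77 - 1.58x = 31.33 + 0.84x → x* = 40.2645.
The Pigouvian subsidy equals MEB at x*: 2.88 + 0.86×40.2645 = 37.5075.

subsidy = $37.51 per unit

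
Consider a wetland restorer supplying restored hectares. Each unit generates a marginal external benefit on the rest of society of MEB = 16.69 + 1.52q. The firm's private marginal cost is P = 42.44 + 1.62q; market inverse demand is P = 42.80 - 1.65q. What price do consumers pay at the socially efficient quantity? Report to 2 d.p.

Social marginal cost = private MC − MEB = 25.75 + 0.10q.
Set SMC = demand: 25.75 + 0.10q = 42.80 - 1.65q → q* = 9.7429.
Consumer price on the demand curve at q*: 42.80 − 1.65×9.7429 = 26.7242.

P = 26.72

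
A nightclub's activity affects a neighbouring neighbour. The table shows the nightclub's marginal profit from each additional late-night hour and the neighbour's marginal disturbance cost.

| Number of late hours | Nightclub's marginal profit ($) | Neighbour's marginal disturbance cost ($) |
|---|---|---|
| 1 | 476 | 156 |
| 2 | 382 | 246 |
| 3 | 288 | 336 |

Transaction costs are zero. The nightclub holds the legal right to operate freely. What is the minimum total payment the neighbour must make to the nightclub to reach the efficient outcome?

$288

Left alone the nightclub would choose level 3 (marginal profit stays positive).
Efficient level: k* = 2 (marginal profit ≥ marginal disturbance cost through 2).
The neighbour must at least cover the nightclub's forgone profit from cutting 3→2: 288 = 288.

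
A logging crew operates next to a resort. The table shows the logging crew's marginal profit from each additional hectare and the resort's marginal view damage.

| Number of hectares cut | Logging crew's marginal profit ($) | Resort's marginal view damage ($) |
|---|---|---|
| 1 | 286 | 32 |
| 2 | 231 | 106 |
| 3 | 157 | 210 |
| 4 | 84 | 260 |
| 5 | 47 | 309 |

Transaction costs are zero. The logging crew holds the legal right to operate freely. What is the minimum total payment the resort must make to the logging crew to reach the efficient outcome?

$288

Left alone the logging crew would choose level 5 (marginal profit stays positive).
Efficient level: k* = 2 (marginal profit ≥ marginal view damage through 2).
The resort must at least cover the logging crew's forgone profit from cutting 5→2: 157 + 84 + 47 = 288.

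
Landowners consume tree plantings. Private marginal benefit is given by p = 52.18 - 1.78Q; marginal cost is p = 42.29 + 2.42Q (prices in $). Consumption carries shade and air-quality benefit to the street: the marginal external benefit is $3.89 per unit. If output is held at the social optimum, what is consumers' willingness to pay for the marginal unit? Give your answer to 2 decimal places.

Social marginal benefit = demand + MEB = 56.07 - 1.78Q.
Set SMB = MC: 56.07 - 1.78Q = 42.29 + 2.42Q → Q* = 3.2810.
Consumer price on the demand curve at Q*: 52.18 − 1.78×3.2810 = 46.3398.

P = $46.34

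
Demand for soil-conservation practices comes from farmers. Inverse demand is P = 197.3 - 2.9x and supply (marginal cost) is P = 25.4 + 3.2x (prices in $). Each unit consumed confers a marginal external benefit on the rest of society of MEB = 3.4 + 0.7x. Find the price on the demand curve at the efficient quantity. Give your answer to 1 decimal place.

P = $103.2

Social marginal benefit = demand + MEB = 200.7 - 2.2x.
Set SMB = MC: 200.7 - 2.2x = 25.4 + 3.2x → x* = 32.4630.
Consumer price on the demand curve at x*: 197.3 − 2.9×32.4630 = 103.1573.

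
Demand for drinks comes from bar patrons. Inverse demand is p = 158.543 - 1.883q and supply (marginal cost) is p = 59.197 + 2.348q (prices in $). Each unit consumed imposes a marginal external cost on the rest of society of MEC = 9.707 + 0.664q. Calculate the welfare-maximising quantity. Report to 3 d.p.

Social marginal benefit = demand − MEC = 148.836 - 2.547q.
Set SMB = MC: 148.836 - 2.547q = 59.197 + 2.348q → q* = 18.3124.

q* = 18.312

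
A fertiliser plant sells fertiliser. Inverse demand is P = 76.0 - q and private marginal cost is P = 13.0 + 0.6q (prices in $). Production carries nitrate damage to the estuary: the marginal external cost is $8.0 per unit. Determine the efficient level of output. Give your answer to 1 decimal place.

Social marginal cost = private MC + MEC = 21.0 + 0.6q.
Set SMC = demand: 21.0 + 0.6q = 76.0 - q → q* = 34.3750.

q* = 34.4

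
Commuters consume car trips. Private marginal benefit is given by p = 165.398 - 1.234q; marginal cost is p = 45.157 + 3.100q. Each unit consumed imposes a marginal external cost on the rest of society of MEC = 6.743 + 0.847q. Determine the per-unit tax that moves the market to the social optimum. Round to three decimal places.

Social marginal benefit = demand − MEC = 158.655 - 2.081q.
Set SMB = MC: 158.655 - 2.081q = 45.157 + 3.100q → q* = 21.9066.
The Pigouvian tax equals MEC at q*: 6.743 + 0.847×21.9066 = 25.2979.

tax = 25.298 per unit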